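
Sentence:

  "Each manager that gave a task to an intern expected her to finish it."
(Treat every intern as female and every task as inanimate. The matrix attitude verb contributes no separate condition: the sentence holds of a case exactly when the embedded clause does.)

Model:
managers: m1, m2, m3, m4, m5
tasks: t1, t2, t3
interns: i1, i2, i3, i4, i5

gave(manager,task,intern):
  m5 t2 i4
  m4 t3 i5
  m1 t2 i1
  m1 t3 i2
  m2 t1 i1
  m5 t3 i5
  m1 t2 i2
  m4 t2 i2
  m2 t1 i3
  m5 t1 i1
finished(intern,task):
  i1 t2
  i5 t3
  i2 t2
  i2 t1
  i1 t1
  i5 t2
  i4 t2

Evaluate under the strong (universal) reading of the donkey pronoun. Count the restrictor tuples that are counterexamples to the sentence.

"her" takes "an intern" as antecedent and "it" takes "a task"; both are donkey pronouns co-varying with the restrictor.
Strong reading: for every (m,t,i) with gave(m,t,i), finished(i,t).
Restrictor triples: (m1,t2,i1)→finished(i1,t2) ✓  (m1,t2,i2)→finished(i2,t2) ✓  (m1,t3,i2)→finished(i2,t3) ✗  (m2,t1,i1)→finished(i1,t1) ✓  (m2,t1,i3)→finished(i3,t1) ✗  (m4,t2,i2)→finished(i2,t2) ✓  (m4,t3,i5)→finished(i5,t3) ✓  (m5,t1,i1)→finished(i1,t1) ✓  (m5,t2,i4)→finished(i4,t2) ✓  (m5,t3,i5)→finished(i5,t3) ✓
Counterexamples (restrictor triples failing the scope): 2.

2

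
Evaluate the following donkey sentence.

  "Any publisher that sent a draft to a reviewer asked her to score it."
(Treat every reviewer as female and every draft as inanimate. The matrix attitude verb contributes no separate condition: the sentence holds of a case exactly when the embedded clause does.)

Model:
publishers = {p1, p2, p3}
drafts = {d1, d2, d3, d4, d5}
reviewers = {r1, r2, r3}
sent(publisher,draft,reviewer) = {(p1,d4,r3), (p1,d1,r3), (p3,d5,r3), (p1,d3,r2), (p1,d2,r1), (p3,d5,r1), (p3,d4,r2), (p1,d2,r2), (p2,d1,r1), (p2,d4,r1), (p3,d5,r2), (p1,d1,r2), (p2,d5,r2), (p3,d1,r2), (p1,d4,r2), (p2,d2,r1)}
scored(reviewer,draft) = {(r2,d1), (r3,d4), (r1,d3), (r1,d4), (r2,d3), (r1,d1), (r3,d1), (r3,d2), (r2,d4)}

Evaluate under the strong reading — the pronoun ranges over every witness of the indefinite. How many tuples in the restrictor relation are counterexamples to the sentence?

"her" takes "a reviewer" as antecedent and "it" takes "a draft"; both are donkey pronouns co-varying with the restrictor.
Strong reading: for every (p,d,r) with sent(p,d,r), scored(r,d).
Restrictor triples: (p1,d1,r2)→scored(r2,d1) ✓  (p1,d1,r3)→scored(r3,d1) ✓  (p1,d2,r1)→scored(r1,d2) ✗  (p1,d2,r2)→scored(r2,d2) ✗  (p1,d3,r2)→scored(r2,d3) ✓  (p1,d4,r2)→scored(r2,d4) ✓  (p1,d4,r3)→scored(r3,d4) ✓  (p2,d1,r1)→scored(r1,d1) ✓  (p2,d2,r1)→scored(r1,d2) ✗  (p2,d4,r1)→scored(r1,d4) ✓  (p2,d5,r2)→scored(r2,d5) ✗  (p3,d1,r2)→scored(r2,d1) ✓  (p3,d4,r2)→scored(r2,d4) ✓  (p3,d5,r1)→scored(r1,d5) ✗  (p3,d5,r2)→scored(r2,d5) ✗  (p3,d5,r3)→scored(r3,d5) ✗
Counterexamples (restrictor triples failing the scope): 7.

7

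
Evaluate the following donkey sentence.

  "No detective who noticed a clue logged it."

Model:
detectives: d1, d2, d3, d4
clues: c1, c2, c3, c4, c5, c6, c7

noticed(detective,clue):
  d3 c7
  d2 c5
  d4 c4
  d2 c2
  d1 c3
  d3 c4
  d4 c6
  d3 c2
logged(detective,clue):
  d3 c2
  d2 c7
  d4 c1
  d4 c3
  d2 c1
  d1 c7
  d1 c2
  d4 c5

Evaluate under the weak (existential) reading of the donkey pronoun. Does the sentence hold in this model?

"it" takes "a clue" as antecedent — a donkey pronoun bound across the clause boundary.
Truth condition: for no (d,c) with noticed(d,c) does logged(d,c) hold.
Restrictor pairs — does the scope hold? (d1,c3):fails  (d2,c2):fails  (d2,c5):fails  (d3,c2):holds  (d3,c4):fails  (d3,c7):fails  (d4,c4):fails  (d4,c6):fails
Scope holds for 1 pair(s), so the sentence is false.

False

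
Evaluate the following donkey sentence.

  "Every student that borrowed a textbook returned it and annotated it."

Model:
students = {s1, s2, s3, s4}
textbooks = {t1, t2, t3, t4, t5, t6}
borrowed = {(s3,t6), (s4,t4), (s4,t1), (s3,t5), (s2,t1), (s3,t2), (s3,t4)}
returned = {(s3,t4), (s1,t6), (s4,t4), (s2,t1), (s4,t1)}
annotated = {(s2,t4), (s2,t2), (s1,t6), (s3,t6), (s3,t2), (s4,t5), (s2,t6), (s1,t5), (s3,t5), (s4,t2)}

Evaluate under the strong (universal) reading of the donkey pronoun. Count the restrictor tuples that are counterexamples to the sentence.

"it" takes "a textbook" as antecedent — a donkey pronoun bound across the clause boundary.
Strong reading: for every (s,t) with borrowed(s,t), returned(s,t) ∧ annotated(s,t).
Restrictor pairs: (s2,t1) ✗  (s3,t2) ✗  (s3,t4) ✗  (s3,t5) ✗  (s3,t6) ✗  (s4,t1) ✗  (s4,t4) ✗
Counterexamples (restrictor pairs failing the scope): 7.

7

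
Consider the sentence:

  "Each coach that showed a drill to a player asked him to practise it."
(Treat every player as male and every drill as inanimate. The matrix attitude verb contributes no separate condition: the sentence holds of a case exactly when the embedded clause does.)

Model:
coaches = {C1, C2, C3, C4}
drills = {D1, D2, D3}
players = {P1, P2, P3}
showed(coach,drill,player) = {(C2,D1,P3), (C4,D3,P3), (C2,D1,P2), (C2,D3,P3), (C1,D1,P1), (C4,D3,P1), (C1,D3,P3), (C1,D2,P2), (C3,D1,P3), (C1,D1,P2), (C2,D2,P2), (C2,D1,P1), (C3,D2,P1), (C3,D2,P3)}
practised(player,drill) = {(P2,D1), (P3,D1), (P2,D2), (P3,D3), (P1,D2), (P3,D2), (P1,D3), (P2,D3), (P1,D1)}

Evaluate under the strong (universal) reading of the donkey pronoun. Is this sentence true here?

"him" takes "a player" as antecedent and "it" takes "a drill"; both are donkey pronouns co-varying with the restrictor.
Strong reading: for every (c,d,p) with showed(c,d,p), practised(p,d).
Restrictor triples: (C1,D1,P1)→practised(P1,D1) ✓  (C1,D1,P2)→practised(P2,D1) ✓  (C1,D2,P2)→practised(P2,D2) ✓  (C1,D3,P3)→practised(P3,D3) ✓  (C2,D1,P1)→practised(P1,D1) ✓  (C2,D1,P2)→practised(P2,D1) ✓  (C2,D1,P3)→practised(P3,D1) ✓  (C2,D2,P2)→practised(P2,D2) ✓  (C2,D3,P3)→practised(P3,D3) ✓  (C3,D1,P3)→practised(P3,D1) ✓  (C3,D2,P1)→practised(P1,D2) ✓  (C3,D2,P3)→practised(P3,D2) ✓  (C4,D3,P1)→practised(P1,D3) ✓  (C4,D3,P3)→practised(P3,D3) ✓
Every restrictor triple satisfies the scope.

True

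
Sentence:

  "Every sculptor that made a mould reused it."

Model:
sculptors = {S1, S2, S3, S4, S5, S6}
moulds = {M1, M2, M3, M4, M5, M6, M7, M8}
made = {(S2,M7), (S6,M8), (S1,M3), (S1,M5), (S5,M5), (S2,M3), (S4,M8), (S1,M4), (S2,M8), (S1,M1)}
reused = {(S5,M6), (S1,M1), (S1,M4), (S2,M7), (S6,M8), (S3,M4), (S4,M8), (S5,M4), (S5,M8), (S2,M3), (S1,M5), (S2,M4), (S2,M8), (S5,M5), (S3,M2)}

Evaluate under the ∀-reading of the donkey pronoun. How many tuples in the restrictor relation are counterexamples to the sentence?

1

"it" takes "a mould" as antecedent — a donkey pronoun bound across the clause boundary.
Strong reading: for every (s,m) with made(s,m), reused(s,m).
Restrictor pairs: (S1,M1) ✓  (S1,M3) ✗  (S1,M4) ✓  (S1,M5) ✓  (S2,M3) ✓  (S2,M7) ✓  (S2,M8) ✓  (S4,M8) ✓  (S5,M5) ✓  (S6,M8) ✓
Counterexamples (restrictor pairs failing the scope): 1.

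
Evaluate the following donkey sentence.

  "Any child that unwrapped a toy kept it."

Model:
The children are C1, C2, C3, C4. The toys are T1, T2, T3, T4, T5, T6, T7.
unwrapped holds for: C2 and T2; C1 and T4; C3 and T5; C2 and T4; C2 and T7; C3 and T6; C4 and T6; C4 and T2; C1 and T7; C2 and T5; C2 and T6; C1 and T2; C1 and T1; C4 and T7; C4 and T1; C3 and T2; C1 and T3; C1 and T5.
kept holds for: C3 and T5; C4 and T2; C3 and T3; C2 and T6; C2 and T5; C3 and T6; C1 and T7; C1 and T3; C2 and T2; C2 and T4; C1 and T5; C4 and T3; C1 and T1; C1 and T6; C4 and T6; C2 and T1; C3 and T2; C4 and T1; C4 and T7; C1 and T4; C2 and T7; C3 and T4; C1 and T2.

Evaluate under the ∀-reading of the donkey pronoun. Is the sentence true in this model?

"it" takes "a toy" as antecedent — a donkey pronoun bound across the clause boundary.
Strong reading: for every (c,t) with unwrapped(c,t), kept(c,t).
Restrictor pairs: (C1,T1) ✓  (C1,T2) ✓  (C1,T3) ✓  (C1,T4) ✓  (C1,T5) ✓  (C1,T7) ✓  (C2,T2) ✓  (C2,T4) ✓  (C2,T5) ✓  (C2,T6) ✓  (C2,T7) ✓  (C3,T2) ✓  (C3,T5) ✓  (C3,T6) ✓  (C4,T1) ✓  (C4,T2) ✓  (C4,T6) ✓  (C4,T7) ✓
Every restrictor pair satisfies the scope.

True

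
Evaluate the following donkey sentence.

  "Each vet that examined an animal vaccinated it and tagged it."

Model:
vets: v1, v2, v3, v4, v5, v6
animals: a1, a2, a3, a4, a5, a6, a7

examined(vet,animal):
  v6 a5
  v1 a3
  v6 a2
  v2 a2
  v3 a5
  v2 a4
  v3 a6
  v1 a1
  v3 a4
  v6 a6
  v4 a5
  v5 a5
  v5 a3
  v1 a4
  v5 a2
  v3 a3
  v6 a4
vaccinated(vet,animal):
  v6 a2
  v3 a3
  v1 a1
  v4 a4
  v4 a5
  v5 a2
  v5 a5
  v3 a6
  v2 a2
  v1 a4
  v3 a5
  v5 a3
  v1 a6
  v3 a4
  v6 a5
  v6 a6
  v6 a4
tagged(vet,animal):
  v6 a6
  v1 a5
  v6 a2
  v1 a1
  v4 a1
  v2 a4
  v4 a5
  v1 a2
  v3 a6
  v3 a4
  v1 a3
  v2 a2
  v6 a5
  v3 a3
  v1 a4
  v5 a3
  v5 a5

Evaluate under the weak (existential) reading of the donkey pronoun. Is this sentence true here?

True

"it" takes "an animal" as antecedent — a donkey pronoun bound across the clause boundary.
Weak reading: every vet v with some examined-animal has at least one examined-animal a such that vaccinated(v,a) ∧ tagged(v,a).
Per vet: v1:✓  v2:✓  v3:✓  v4:✓  v5:✓  v6:✓
Every vet in the restrictor has a witness.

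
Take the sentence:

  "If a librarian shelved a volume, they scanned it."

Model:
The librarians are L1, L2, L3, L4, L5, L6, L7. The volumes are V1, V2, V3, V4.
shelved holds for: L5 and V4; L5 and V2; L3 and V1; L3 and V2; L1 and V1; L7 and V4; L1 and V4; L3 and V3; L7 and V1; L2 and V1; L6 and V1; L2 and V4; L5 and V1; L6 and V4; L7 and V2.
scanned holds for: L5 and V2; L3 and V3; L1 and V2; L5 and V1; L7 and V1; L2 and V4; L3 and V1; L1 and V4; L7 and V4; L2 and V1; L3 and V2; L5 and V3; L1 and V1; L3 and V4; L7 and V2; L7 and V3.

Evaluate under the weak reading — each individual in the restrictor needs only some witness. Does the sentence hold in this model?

False

"it" takes "a volume" as antecedent — a donkey pronoun bound across the clause boundary.
Weak reading: every librarian l with some shelved-volume has at least one shelved-volume v such that scanned(l,v).
Per librarian: L1:✓  L2:✓  L3:✓  L5:✓  L6:✗  L7:✓
L6 has no witness among its shelved-volumes.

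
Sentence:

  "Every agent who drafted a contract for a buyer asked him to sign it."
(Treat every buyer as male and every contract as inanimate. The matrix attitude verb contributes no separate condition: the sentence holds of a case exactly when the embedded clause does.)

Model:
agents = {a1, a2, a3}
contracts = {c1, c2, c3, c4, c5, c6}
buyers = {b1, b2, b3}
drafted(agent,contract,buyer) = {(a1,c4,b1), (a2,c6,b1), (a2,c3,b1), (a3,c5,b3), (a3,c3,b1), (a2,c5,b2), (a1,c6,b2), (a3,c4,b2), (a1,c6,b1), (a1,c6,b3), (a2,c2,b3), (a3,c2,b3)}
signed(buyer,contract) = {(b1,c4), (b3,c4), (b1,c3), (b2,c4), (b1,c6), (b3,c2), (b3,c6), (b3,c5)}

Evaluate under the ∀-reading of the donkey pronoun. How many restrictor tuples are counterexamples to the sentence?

2

"him" takes "a buyer" as antecedent and "it" takes "a contract"; both are donkey pronouns co-varying with the restrictor.
Strong reading: for every (a,c,b) with drafted(a,c,b), signed(b,c).
Restrictor triples: (a1,c4,b1)→signed(b1,c4) ✓  (a1,c6,b1)→signed(b1,c6) ✓  (a1,c6,b2)→signed(b2,c6) ✗  (a1,c6,b3)→signed(b3,c6) ✓  (a2,c2,b3)→signed(b3,c2) ✓  (a2,c3,b1)→signed(b1,c3) ✓  (a2,c5,b2)→signed(b2,c5) ✗  (a2,c6,b1)→signed(b1,c6) ✓  (a3,c2,b3)→signed(b3,c2) ✓  (a3,c3,b1)→signed(b1,c3) ✓  (a3,c4,b2)→signed(b2,c4) ✓  (a3,c5,b3)→signed(b3,c5) ✓
Counterexamples (restrictor triples failing the scope): 2.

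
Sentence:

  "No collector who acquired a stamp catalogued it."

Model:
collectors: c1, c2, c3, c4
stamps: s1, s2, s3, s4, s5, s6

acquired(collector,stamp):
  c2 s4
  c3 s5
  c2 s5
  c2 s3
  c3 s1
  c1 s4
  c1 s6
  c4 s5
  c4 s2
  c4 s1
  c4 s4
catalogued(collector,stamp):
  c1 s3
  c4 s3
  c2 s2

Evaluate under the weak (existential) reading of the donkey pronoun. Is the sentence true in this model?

True

"it" takes "a stamp" as antecedent — a donkey pronoun bound across the clause boundary.
Truth condition: for no (c,s) with acquired(c,s) does catalogued(c,s) hold.
Restrictor pairs — does the scope hold? (c1,s4):fails  (c1,s6):fails  (c2,s3):fails  (c2,s4):fails  (c2,s5):fails  (c3,s1):fails  (c3,s5):fails  (c4,s1):fails  (c4,s2):fails  (c4,s4):fails  (c4,s5):fails
Scope holds for no restrictor pair, so the sentence is true.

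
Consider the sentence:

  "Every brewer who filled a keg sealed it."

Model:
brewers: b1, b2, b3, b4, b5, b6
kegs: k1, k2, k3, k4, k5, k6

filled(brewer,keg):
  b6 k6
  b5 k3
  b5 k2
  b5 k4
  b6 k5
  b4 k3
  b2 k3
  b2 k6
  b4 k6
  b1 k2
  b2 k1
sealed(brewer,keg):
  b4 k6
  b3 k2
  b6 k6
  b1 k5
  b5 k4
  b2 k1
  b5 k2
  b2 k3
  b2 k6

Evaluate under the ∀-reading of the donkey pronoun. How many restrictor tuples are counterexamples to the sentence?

4

"it" takes "a keg" as antecedent — a donkey pronoun bound across the clause boundary.
Strong reading: for every (b,k) with filled(b,k), sealed(b,k).
Restrictor pairs: (b1,k2) ✗  (b2,k1) ✓  (b2,k3) ✓  (b2,k6) ✓  (b4,k3) ✗  (b4,k6) ✓  (b5,k2) ✓  (b5,k3) ✗  (b5,k4) ✓  (b6,k5) ✗  (b6,k6) ✓
Counterexamples (restrictor pairs failing the scope): 4.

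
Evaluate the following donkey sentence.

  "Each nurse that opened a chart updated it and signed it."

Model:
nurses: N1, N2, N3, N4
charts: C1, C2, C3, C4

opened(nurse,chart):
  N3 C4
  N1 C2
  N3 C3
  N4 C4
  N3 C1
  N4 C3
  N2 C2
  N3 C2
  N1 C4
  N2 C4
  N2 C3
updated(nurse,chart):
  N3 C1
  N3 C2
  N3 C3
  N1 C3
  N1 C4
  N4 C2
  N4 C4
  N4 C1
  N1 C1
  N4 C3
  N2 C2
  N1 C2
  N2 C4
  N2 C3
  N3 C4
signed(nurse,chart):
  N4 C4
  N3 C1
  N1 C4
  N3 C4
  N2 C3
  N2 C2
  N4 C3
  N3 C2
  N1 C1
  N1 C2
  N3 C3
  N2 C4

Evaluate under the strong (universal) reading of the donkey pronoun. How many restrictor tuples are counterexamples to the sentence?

0

"it" takes "a chart" as antecedent — a donkey pronoun bound across the clause boundary.
Strong reading: for every (n,c) with opened(n,c), updated(n,c) ∧ signed(n,c).
Restrictor pairs: (N1,C2) ✓  (N1,C4) ✓  (N2,C2) ✓  (N2,C3) ✓  (N2,C4) ✓  (N3,C1) ✓  (N3,C2) ✓  (N3,C3) ✓  (N3,C4) ✓  (N4,C3) ✓  (N4,C4) ✓
Counterexamples (restrictor pairs failing the scope): 0.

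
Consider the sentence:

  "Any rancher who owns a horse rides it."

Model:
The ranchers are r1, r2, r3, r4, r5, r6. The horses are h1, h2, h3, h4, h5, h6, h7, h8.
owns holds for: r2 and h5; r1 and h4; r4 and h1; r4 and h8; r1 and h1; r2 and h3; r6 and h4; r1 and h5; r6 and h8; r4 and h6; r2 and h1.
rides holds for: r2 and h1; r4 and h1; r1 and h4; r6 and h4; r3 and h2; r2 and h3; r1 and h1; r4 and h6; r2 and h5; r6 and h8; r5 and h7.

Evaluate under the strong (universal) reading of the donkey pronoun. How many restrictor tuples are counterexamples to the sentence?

2

"it" takes "a horse" as antecedent — a donkey pronoun bound across the clause boundary.
Strong reading: for every (r,h) with owns(r,h), rides(r,h).
Restrictor pairs: (r1,h1) ✓  (r1,h4) ✓  (r1,h5) ✗  (r2,h1) ✓  (r2,h3) ✓  (r2,h5) ✓  (r4,h1) ✓  (r4,h6) ✓  (r4,h8) ✗  (r6,h4) ✓  (r6,h8) ✓
Counterexamples (restrictor pairs failing the scope): 2.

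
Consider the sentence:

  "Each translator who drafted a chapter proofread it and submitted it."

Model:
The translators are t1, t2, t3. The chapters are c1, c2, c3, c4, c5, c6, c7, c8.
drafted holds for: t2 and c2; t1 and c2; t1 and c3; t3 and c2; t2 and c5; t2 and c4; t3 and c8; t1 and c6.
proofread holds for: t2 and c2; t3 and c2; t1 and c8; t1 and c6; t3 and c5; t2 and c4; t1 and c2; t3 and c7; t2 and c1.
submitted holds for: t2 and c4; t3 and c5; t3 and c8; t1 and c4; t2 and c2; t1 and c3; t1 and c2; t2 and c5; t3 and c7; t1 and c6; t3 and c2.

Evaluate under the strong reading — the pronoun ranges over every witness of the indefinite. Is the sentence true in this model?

"it" takes "a chapter" as antecedent — a donkey pronoun bound across the clause boundary.
Strong reading: for every (t,c) with drafted(t,c), proofread(t,c) ∧ submitted(t,c).
Restrictor pairs: (t1,c2) ✓  (t1,c3) ✗  (t1,c6) ✓  (t2,c2) ✓  (t2,c4) ✓  (t2,c5) ✗  (t3,c2) ✓  (t3,c8) ✗
Counterexample: (t1,c3) is in drafted but fails the scope.

False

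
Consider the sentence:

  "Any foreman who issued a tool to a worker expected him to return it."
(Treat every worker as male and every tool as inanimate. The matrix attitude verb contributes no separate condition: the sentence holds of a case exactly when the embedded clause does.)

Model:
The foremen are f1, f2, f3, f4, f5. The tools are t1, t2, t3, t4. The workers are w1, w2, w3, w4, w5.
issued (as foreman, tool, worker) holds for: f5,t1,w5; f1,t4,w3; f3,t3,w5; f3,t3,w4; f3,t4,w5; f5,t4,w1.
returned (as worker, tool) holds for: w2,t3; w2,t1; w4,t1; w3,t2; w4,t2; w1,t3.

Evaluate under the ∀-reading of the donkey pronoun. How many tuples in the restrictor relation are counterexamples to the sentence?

6

"him" takes "a worker" as antecedent and "it" takes "a tool"; both are donkey pronouns co-varying with the restrictor.
Strong reading: for every (f,t,w) with issued(f,t,w), returned(w,t).
Restrictor triples: (f1,t4,w3)→returned(w3,t4) ✗  (f3,t3,w4)→returned(w4,t3) ✗  (f3,t3,w5)→returned(w5,t3) ✗  (f3,t4,w5)→returned(w5,t4) ✗  (f5,t1,w5)→returned(w5,t1) ✗  (f5,t4,w1)→returned(w1,t4) ✗
Counterexamples (restrictor triples failing the scope): 6.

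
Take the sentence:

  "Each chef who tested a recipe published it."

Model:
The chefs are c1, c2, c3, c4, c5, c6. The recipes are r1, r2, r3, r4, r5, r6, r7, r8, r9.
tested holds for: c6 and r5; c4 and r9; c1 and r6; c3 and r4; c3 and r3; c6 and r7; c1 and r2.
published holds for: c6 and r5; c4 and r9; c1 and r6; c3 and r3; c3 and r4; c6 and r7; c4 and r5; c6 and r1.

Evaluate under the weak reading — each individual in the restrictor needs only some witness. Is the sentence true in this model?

True

"it" takes "a recipe" as antecedent — a donkey pronoun bound across the clause boundary.
Weak reading: every chef c with some tested-recipe has at least one tested-recipe r such that published(c,r).
Per chef: c1:✓  c3:✓  c4:✓  c6:✓
Every chef in the restrictor has a witness.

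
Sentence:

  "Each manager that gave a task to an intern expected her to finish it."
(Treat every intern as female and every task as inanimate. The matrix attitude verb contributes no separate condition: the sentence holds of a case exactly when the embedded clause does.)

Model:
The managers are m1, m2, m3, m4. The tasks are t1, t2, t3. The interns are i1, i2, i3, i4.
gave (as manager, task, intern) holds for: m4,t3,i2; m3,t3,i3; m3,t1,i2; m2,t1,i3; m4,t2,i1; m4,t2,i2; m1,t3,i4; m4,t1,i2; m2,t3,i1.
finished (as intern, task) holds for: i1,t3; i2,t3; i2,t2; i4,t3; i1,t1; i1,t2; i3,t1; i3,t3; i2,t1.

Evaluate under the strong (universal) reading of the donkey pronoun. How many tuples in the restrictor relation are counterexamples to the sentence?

0

"her" takes "an intern" as antecedent and "it" takes "a task"; both are donkey pronouns co-varying with the restrictor.
Strong reading: for every (m,t,i) with gave(m,t,i), finished(i,t).
Restrictor triples: (m1,t3,i4)→finished(i4,t3) ✓  (m2,t1,i3)→finished(i3,t1) ✓  (m2,t3,i1)→finished(i1,t3) ✓  (m3,t1,i2)→finished(i2,t1) ✓  (m3,t3,i3)→finished(i3,t3) ✓  (m4,t1,i2)→finished(i2,t1) ✓  (m4,t2,i1)→finished(i1,t2) ✓  (m4,t2,i2)→finished(i2,t2) ✓  (m4,t3,i2)→finished(i2,t3) ✓
Counterexamples (restrictor triples failing the scope): 0.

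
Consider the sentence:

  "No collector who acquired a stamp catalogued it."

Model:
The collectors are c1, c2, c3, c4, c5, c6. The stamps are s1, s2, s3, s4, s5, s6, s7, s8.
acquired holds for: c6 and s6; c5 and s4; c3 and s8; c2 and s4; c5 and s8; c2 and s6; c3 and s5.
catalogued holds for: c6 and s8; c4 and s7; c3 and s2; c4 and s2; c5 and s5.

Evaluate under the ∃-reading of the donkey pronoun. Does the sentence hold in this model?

"it" takes "a stamp" as antecedent — a donkey pronoun bound across the clause boundary.
Truth condition: for no (c,s) with acquired(c,s) does catalogued(c,s) hold.
Restrictor pairs — does the scope hold? (c2,s4):fails  (c2,s6):fails  (c3,s5):fails  (c3,s8):fails  (c5,s4):fails  (c5,s8):fails  (c6,s6):fails
Scope holds for no restrictor pair, so the sentence is true.

True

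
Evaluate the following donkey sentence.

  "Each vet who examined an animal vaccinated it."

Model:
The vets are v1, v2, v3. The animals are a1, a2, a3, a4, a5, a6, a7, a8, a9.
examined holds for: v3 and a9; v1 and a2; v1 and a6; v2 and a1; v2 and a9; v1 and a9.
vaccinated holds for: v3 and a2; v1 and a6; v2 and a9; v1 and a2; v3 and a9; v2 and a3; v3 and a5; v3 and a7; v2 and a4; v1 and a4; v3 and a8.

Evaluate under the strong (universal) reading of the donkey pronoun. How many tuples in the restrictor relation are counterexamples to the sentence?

2

"it" takes "an animal" as antecedent — a donkey pronoun bound across the clause boundary.
Strong reading: for every (v,a) with examined(v,a), vaccinated(v,a).
Restrictor pairs: (v1,a2) ✓  (v1,a6) ✓  (v1,a9) ✗  (v2,a1) ✗  (v2,a9) ✓  (v3,a9) ✓
Counterexamples (restrictor pairs failing the scope): 2.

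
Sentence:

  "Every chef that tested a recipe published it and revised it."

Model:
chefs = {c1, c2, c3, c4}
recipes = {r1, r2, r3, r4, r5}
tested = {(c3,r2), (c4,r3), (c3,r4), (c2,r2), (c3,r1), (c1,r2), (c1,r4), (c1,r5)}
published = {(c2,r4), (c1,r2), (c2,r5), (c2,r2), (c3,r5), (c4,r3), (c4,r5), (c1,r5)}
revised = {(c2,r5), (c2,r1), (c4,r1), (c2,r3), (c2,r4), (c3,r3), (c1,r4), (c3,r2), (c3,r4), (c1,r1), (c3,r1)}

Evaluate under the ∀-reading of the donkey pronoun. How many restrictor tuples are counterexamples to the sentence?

"it" takes "a recipe" as antecedent — a donkey pronoun bound across the clause boundary.
Strong reading: for every (c,r) with tested(c,r), published(c,r) ∧ revised(c,r).
Restrictor pairs: (c1,r2) ✗  (c1,r4) ✗  (c1,r5) ✗  (c2,r2) ✗  (c3,r1) ✗  (c3,r2) ✗  (c3,r4) ✗  (c4,r3) ✗
Counterexamples (restrictor pairs failing the scope): 8.

8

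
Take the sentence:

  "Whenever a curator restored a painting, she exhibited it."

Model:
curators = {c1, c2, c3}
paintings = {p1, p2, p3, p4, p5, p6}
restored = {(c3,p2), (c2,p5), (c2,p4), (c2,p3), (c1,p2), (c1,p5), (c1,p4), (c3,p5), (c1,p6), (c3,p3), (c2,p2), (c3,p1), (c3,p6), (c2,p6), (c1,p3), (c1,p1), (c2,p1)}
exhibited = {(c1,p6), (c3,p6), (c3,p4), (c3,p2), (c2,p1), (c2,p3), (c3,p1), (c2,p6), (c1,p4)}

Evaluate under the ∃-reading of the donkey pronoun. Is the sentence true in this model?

True

"it" takes "a painting" as antecedent — a donkey pronoun bound across the clause boundary.
Weak reading: every curator c with some restored-painting has at least one restored-painting p such that exhibited(c,p).
Per curator: c1:✓  c2:✓  c3:✓
Every curator in the restrictor has a witness.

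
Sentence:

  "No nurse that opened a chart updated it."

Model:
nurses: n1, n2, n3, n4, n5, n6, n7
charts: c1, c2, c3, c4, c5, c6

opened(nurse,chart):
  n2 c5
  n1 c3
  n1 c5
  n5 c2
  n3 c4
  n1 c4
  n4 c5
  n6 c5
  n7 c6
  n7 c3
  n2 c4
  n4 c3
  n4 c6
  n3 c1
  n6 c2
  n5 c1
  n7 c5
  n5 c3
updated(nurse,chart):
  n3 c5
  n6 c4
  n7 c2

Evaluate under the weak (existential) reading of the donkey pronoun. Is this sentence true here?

True

"it" takes "a chart" as antecedent — a donkey pronoun bound across the clause boundary.
Truth condition: for no (n,c) with opened(n,c) does updated(n,c) hold.
Restrictor pairs — does the scope hold? (n1,c3):fails  (n1,c4):fails  (n1,c5):fails  (n2,c4):fails  (n2,c5):fails  (n3,c1):fails  (n3,c4):fails  (n4,c3):fails  (n4,c5):fails  (n4,c6):fails  (n5,c1):fails  (n5,c2):fails  (n5,c3):fails  (n6,c2):fails  (n6,c5):fails  (n7,c3):fails  (n7,c5):fails  (n7,c6):fails
Scope holds for no restrictor pair, so the sentence is true.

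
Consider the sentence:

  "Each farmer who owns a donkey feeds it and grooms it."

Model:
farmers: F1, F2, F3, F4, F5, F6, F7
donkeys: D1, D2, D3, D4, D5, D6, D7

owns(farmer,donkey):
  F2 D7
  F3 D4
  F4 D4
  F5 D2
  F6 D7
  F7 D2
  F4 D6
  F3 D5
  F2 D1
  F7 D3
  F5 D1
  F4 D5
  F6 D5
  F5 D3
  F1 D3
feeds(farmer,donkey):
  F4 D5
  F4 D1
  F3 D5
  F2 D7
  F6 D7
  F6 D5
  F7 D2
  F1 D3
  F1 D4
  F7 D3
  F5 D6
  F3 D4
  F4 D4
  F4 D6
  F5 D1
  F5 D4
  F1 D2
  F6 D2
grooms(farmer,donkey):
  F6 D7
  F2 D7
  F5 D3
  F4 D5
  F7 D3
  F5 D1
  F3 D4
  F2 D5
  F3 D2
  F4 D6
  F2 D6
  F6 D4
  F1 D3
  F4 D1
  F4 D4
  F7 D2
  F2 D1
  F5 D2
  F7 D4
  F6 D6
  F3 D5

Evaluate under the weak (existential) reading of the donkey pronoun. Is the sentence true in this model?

True

"it" takes "a donkey" as antecedent — a donkey pronoun bound across the clause boundary.
Weak reading: every farmer f with some owns-donkey has at least one owns-donkey d such that feeds(f,d) ∧ grooms(f,d).
Per farmer: F1:✓  F2:✓  F3:✓  F4:✓  F5:✓  F6:✓  F7:✓
Every farmer in the restrictor has a witness.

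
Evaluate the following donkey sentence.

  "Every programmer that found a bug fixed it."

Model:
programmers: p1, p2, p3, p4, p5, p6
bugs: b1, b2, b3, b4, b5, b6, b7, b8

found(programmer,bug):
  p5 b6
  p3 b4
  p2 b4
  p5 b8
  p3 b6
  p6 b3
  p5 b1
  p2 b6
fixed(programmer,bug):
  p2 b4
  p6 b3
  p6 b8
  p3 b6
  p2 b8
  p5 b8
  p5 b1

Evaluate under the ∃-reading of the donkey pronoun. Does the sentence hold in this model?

True

"it" takes "a bug" as antecedent — a donkey pronoun bound across the clause boundary.
Weak reading: every programmer p with some found-bug has at least one found-bug b such that fixed(p,b).
Per programmer: p2:✓  p3:✓  p5:✓  p6:✓
Every programmer in the restrictor has a witness.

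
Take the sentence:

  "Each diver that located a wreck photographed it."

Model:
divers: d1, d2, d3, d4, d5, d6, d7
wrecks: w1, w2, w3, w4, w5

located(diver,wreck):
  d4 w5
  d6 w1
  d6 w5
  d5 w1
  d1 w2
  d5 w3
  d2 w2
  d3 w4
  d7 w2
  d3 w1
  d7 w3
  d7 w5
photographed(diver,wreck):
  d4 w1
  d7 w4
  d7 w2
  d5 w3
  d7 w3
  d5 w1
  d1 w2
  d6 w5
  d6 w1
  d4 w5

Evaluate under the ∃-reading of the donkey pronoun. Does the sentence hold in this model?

"it" takes "a wreck" as antecedent — a donkey pronoun bound across the clause boundary.
Weak reading: every diver d with some located-wreck has at least one located-wreck w such that photographed(d,w).
Per diver: d1:✓  d2:✗  d3:✗  d4:✓  d5:✓  d6:✓  d7:✓
d2 has no witness among its located-wrecks.

False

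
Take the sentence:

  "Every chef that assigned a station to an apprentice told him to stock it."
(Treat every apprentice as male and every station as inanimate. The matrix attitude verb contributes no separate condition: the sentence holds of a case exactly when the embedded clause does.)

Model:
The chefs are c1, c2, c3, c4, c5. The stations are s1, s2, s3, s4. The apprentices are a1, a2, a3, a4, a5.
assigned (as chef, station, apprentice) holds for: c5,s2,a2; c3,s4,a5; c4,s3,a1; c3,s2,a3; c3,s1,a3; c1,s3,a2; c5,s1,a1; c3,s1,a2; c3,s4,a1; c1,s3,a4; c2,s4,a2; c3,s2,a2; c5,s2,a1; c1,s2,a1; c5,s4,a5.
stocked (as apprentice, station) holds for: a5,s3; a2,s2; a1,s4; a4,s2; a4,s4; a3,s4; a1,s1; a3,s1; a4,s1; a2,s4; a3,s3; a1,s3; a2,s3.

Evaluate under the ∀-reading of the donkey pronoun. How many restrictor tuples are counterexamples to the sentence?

7

"him" takes "an apprentice" as antecedent and "it" takes "a station"; both are donkey pronouns co-varying with the restrictor.
Strong reading: for every (c,s,a) with assigned(c,s,a), stocked(a,s).
Restrictor triples: (c1,s2,a1)→stocked(a1,s2) ✗  (c1,s3,a2)→stocked(a2,s3) ✓  (c1,s3,a4)→stocked(a4,s3) ✗  (c2,s4,a2)→stocked(a2,s4) ✓  (c3,s1,a2)→stocked(a2,s1) ✗  (c3,s1,a3)→stocked(a3,s1) ✓  (c3,s2,a2)→stocked(a2,s2) ✓  (c3,s2,a3)→stocked(a3,s2) ✗  (c3,s4,a1)→stocked(a1,s4) ✓  (c3,s4,a5)→stocked(a5,s4) ✗  (c4,s3,a1)→stocked(a1,s3) ✓  (c5,s1,a1)→stocked(a1,s1) ✓  (c5,s2,a1)→stocked(a1,s2) ✗  (c5,s2,a2)→stocked(a2,s2) ✓  (c5,s4,a5)→stocked(a5,s4) ✗
Counterexamples (restrictor triples failing the scope): 7.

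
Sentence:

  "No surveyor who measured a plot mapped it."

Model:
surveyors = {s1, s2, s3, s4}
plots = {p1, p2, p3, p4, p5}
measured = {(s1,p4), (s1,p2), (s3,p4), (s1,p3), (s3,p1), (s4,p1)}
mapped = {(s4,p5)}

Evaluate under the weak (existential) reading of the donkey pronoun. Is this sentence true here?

True

"it" takes "a plot" as antecedent — a donkey pronoun bound across the clause boundary.
Truth condition: for no (s,p) with measured(s,p) does mapped(s,p) hold.
Restrictor pairs — does the scope hold? (s1,p2):fails  (s1,p3):fails  (s1,p4):fails  (s3,p1):fails  (s3,p4):fails  (s4,p1):fails
Scope holds for no restrictor pair, so the sentence is true.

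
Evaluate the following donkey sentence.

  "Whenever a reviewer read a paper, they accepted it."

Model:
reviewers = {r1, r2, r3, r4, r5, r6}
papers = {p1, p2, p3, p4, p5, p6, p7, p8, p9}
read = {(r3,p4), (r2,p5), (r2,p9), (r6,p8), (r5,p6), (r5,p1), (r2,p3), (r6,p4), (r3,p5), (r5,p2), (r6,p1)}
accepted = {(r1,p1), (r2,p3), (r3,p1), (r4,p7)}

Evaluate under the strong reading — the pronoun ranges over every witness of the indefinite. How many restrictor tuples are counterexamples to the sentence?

"it" takes "a paper" as antecedent — a donkey pronoun bound across the clause boundary.
Strong reading: for every (r,p) with read(r,p), accepted(r,p).
Restrictor pairs: (r2,p3) ✓  (r2,p5) ✗  (r2,p9) ✗  (r3,p4) ✗  (r3,p5) ✗  (r5,p1) ✗  (r5,p2) ✗  (r5,p6) ✗  (r6,p1) ✗  (r6,p4) ✗  (r6,p8) ✗
Counterexamples (restrictor pairs failing the scope): 10.

10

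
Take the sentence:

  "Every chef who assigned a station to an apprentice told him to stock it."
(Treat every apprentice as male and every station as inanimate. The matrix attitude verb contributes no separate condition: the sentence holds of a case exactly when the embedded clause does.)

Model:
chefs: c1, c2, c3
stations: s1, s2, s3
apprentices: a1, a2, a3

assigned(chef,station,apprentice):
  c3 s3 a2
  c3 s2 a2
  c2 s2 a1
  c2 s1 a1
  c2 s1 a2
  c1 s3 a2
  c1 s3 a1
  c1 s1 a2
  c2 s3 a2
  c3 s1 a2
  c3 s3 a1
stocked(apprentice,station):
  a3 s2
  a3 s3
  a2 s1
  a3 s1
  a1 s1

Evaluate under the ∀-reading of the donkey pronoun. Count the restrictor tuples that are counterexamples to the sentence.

"him" takes "an apprentice" as antecedent and "it" takes "a station"; both are donkey pronouns co-varying with the restrictor.
Strong reading: for every (c,s,a) with assigned(c,s,a), stocked(a,s).
Restrictor triples: (c1,s1,a2)→stocked(a2,s1) ✓  (c1,s3,a1)→stocked(a1,s3) ✗  (c1,s3,a2)→stocked(a2,s3) ✗  (c2,s1,a1)→stocked(a1,s1) ✓  (c2,s1,a2)→stocked(a2,s1) ✓  (c2,s2,a1)→stocked(a1,s2) ✗  (c2,s3,a2)→stocked(a2,s3) ✗  (c3,s1,a2)→stocked(a2,s1) ✓  (c3,s2,a2)→stocked(a2,s2) ✗  (c3,s3,a1)→stocked(a1,s3) ✗  (c3,s3,a2)→stocked(a2,s3) ✗
Counterexamples (restrictor triples failing the scope): 7.

7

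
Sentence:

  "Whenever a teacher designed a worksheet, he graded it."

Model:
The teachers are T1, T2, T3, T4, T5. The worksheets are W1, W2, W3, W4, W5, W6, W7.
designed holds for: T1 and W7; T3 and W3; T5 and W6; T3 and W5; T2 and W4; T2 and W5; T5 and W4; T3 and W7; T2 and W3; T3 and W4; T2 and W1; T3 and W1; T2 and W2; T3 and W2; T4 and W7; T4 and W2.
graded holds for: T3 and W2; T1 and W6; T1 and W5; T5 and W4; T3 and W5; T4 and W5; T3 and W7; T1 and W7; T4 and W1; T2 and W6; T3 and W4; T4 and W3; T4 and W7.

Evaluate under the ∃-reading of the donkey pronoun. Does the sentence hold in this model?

"it" takes "a worksheet" as antecedent — a donkey pronoun bound across the clause boundary.
Weak reading: every teacher t with some designed-worksheet has at least one designed-worksheet w such that graded(t,w).
Per teacher: T1:✓  T2:✗  T3:✓  T4:✓  T5:✓
T2 has no witness among its designed-worksheets.

False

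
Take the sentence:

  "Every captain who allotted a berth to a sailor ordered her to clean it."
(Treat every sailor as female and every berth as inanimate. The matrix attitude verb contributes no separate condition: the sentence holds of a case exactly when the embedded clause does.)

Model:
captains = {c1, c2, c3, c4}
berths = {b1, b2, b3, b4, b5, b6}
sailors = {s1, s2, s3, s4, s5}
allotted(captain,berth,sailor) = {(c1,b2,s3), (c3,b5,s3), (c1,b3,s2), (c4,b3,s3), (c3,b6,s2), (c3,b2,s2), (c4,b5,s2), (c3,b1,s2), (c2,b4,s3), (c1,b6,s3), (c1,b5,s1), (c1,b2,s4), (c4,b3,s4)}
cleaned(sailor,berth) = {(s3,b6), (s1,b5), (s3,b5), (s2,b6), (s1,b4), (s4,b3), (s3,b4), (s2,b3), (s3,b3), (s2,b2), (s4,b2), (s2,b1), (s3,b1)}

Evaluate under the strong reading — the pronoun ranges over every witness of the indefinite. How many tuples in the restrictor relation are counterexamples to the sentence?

2

"her" takes "a sailor" as antecedent and "it" takes "a berth"; both are donkey pronouns co-varying with the restrictor.
Strong reading: for every (c,b,s) with allotted(c,b,s), cleaned(s,b).
Restrictor triples: (c1,b2,s3)→cleaned(s3,b2) ✗  (c1,b2,s4)→cleaned(s4,b2) ✓  (c1,b3,s2)→cleaned(s2,b3) ✓  (c1,b5,s1)→cleaned(s1,b5) ✓  (c1,b6,s3)→cleaned(s3,b6) ✓  (c2,b4,s3)→cleaned(s3,b4) ✓  (c3,b1,s2)→cleaned(s2,b1) ✓  (c3,b2,s2)→cleaned(s2,b2) ✓  (c3,b5,s3)→cleaned(s3,b5) ✓  (c3,b6,s2)→cleaned(s2,b6) ✓  (c4,b3,s3)→cleaned(s3,b3) ✓  (c4,b3,s4)→cleaned(s4,b3) ✓  (c4,b5,s2)→cleaned(s2,b5) ✗
Counterexamples (restrictor triples failing the scope): 2.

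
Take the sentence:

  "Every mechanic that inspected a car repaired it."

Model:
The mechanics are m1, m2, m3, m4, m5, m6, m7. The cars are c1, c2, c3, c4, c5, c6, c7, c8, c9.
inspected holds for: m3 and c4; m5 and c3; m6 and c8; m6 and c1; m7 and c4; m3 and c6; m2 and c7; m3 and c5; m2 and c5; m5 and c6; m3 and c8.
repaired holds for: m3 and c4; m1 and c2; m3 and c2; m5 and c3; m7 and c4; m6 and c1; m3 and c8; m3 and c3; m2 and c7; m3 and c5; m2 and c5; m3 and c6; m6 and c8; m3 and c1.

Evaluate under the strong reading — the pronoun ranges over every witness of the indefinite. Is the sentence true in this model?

"it" takes "a car" as antecedent — a donkey pronoun bound across the clause boundary.
Strong reading: for every (m,c) with inspected(m,c), repaired(m,c).
Restrictor pairs: (m2,c5) ✓  (m2,c7) ✓  (m3,c4) ✓  (m3,c5) ✓  (m3,c6) ✓  (m3,c8) ✓  (m5,c3) ✓  (m5,c6) ✗  (m6,c1) ✓  (m6,c8) ✓  (m7,c4) ✓
Counterexample: (m5,c6) is in inspected but fails the scope.

False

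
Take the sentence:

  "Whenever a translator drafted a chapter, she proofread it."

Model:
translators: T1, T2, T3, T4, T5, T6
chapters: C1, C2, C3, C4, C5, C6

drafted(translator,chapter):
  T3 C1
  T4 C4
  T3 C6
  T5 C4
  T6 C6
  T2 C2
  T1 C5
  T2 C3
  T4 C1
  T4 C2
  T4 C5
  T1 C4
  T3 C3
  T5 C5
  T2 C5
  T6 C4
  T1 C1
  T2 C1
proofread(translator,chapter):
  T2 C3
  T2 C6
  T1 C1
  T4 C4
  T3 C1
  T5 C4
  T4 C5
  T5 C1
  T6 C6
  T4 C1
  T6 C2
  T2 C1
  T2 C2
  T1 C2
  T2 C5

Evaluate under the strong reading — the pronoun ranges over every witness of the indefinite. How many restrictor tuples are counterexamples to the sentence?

"it" takes "a chapter" as antecedent — a donkey pronoun bound across the clause boundary.
Strong reading: for every (t,c) with drafted(t,c), proofread(t,c).
Restrictor pairs: (T1,C1) ✓  (T1,C4) ✗  (T1,C5) ✗  (T2,C1) ✓  (T2,C2) ✓  (T2,C3) ✓  (T2,C5) ✓  (T3,C1) ✓  (T3,C3) ✗  (T3,C6) ✗  (T4,C1) ✓  (T4,C2) ✗  (T4,C4) ✓  (T4,C5) ✓  (T5,C4) ✓  (T5,C5) ✗  (T6,C4) ✗  (T6,C6) ✓
Counterexamples (restrictor pairs failing the scope): 7.

7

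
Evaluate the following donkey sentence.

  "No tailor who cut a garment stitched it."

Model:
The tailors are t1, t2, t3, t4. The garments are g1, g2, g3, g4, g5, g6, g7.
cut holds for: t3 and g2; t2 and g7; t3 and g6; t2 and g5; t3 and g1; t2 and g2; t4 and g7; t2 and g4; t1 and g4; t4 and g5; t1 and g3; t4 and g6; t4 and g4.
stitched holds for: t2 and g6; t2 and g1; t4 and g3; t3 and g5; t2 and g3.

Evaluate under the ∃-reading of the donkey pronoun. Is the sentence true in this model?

True

"it" takes "a garment" as antecedent — a donkey pronoun bound across the clause boundary.
Truth condition: for no (t,g) with cut(t,g) does stitched(t,g) hold.
Restrictor pairs — does the scope hold? (t1,g3):fails  (t1,g4):fails  (t2,g2):fails  (t2,g4):fails  (t2,g5):fails  (t2,g7):fails  (t3,g1):fails  (t3,g2):fails  (t3,g6):fails  (t4,g4):fails  (t4,g5):fails  (t4,g6):fails  (t4,g7):fails
Scope holds for no restrictor pair, so the sentence is true.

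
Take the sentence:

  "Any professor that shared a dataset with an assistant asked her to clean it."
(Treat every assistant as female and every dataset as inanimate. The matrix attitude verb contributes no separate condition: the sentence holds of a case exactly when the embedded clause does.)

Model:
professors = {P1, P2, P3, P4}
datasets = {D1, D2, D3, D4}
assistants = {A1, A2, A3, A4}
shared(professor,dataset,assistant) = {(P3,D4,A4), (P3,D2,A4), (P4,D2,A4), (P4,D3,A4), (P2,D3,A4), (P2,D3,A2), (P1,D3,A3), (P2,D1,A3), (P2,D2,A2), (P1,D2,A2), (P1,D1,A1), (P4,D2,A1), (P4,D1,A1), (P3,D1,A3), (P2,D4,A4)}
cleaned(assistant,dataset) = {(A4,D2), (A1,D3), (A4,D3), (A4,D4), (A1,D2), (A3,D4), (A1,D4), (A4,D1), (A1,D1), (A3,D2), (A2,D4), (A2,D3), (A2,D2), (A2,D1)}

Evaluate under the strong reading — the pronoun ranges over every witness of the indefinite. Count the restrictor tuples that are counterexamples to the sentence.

"her" takes "an assistant" as antecedent and "it" takes "a dataset"; both are donkey pronouns co-varying with the restrictor.
Strong reading: for every (p,d,a) with shared(p,d,a), cleaned(a,d).
Restrictor triples: (P1,D1,A1)→cleaned(A1,D1) ✓  (P1,D2,A2)→cleaned(A2,D2) ✓  (P1,D3,A3)→cleaned(A3,D3) ✗  (P2,D1,A3)→cleaned(A3,D1) ✗  (P2,D2,A2)→cleaned(A2,D2) ✓  (P2,D3,A2)→cleaned(A2,D3) ✓  (P2,D3,A4)→cleaned(A4,D3) ✓  (P2,D4,A4)→cleaned(A4,D4) ✓  (P3,D1,A3)→cleaned(A3,D1) ✗  (P3,D2,A4)→cleaned(A4,D2) ✓  (P3,D4,A4)→cleaned(A4,D4) ✓  (P4,D1,A1)→cleaned(A1,D1) ✓  (P4,D2,A1)→cleaned(A1,D2) ✓  (P4,D2,A4)→cleaned(A4,D2) ✓  (P4,D3,A4)→cleaned(A4,D3) ✓
Counterexamples (restrictor triples failing the scope): 3.

3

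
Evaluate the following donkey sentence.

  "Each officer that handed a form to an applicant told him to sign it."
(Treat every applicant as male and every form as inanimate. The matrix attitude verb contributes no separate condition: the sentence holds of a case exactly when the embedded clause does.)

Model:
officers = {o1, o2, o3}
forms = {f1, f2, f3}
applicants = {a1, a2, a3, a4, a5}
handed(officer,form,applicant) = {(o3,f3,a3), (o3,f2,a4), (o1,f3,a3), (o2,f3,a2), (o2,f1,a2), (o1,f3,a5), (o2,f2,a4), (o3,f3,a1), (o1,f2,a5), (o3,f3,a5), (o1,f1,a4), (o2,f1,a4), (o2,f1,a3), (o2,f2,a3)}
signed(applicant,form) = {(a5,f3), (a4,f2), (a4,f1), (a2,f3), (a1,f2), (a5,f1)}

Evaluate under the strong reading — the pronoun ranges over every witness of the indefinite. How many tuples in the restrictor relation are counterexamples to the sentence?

"him" takes "an applicant" as antecedent and "it" takes "a form"; both are donkey pronouns co-varying with the restrictor.
Strong reading: for every (o,f,a) with handed(o,f,a), signed(a,f).
Restrictor triples: (o1,f1,a4)→signed(a4,f1) ✓  (o1,f2,a5)→signed(a5,f2) ✗  (o1,f3,a3)→signed(a3,f3) ✗  (o1,f3,a5)→signed(a5,f3) ✓  (o2,f1,a2)→signed(a2,f1) ✗  (o2,f1,a3)→signed(a3,f1) ✗  (o2,f1,a4)→signed(a4,f1) ✓  (o2,f2,a3)→signed(a3,f2) ✗  (o2,f2,a4)→signed(a4,f2) ✓  (o2,f3,a2)→signed(a2,f3) ✓  (o3,f2,a4)→signed(a4,f2) ✓  (o3,f3,a1)→signed(a1,f3) ✗  (o3,f3,a3)→signed(a3,f3) ✗  (o3,f3,a5)→signed(a5,f3) ✓
Counterexamples (restrictor triples failing the scope): 7.

7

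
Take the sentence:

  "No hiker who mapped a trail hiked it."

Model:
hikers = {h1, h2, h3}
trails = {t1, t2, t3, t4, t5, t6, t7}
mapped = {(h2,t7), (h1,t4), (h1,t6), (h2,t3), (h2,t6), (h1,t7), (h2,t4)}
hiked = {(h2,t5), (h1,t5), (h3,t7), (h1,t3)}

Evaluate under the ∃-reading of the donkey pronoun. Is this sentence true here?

"it" takes "a trail" as antecedent — a donkey pronoun bound across the clause boundary.
Truth condition: for no (h,t) with mapped(h,t) does hiked(h,t) hold.
Restrictor pairs — does the scope hold? (h1,t4):fails  (h1,t6):fails  (h1,t7):fails  (h2,t3):fails  (h2,t4):fails  (h2,t6):fails  (h2,t7):fails
Scope holds for no restrictor pair, so the sentence is true.

True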